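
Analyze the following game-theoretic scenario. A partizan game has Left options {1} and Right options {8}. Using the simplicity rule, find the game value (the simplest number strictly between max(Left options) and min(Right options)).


Left options: {1}, max = 1
Right options: {8}, min = 8
All options are numbers and max(Left) < min(Right), so by the simplicity theorem the value is the simplest (earliest-born) number strictly between 1 and 8.
Integers 2 through 7 all lie strictly between 1 and 8.
Among integers, the simplest (lowest birthday = smallest |n|; 0 is born on day 0, +-n on day n) is 2.
No non-integer in the interval can be simpler: if x is a non-integer in the interval, then floor(x) or ceil(x) also lies in the interval (the interval contains an integer), and both are proper prefixes of x's sign expansion, i.e. born earlier. So the game value is 2.
Game value = 2

2


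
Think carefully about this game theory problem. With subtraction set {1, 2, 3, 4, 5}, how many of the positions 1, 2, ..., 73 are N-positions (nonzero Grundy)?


Subtraction set S = {1, 2, 3, 4, 5}, so G(n) = n mod 6.
G(n) = 0 when n is a multiple of 6.
Multiples of 6 in [1, 73]: 12
N-positions (nonzero Grundy) = 73 - 12 = 61

61


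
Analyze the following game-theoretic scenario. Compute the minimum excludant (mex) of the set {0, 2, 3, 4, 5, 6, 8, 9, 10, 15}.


Set = {0, 2, 3, 4, 5, 6, 8, 9, 10, 15}
0 is in the set.
1 is NOT in the set. This is the mex.
mex = 1

1


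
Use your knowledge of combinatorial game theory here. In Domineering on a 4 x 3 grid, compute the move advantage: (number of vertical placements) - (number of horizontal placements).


Board is 4 x 3 (rows x cols).
Left (vertical) placements: (rows-1) * cols = 3 * 3 = 9
Right (horizontal) placements: rows * (cols-1) = 4 * 2 = 8
Advantage = Left - Right = 9 - 8 = 1

1


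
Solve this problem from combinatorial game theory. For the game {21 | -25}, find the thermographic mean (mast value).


Game = {21 | -25}, a switch {a | b} with numbers a > b.
Its thermograph has left wall a - t and right wall b + t, which meet at t = (a - b)/2, where both equal (a + b)/2. So the mast (mean value) is at (a + b)/2.
Mean = (21 + (-25))/2 = -4/2 = -2

-2


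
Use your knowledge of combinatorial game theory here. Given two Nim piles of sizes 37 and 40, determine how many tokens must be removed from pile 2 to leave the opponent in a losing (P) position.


Piles: 37 and 40
Current XOR: 37 XOR 40 = 13 (non-zero, so this is an N-position).
To make the XOR zero, we need to find a move that balances the piles.
For pile 2 (size 40): target = 40 XOR 13 = 37
We reduce pile 2 from 40 to 37.
Tokens removed: 40 - 37 = 3
Verification: 37 XOR 37 = 0

3


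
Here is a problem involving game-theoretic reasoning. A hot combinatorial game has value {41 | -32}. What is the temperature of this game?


The game is {41 | -32}, a switch {a | b} with numbers a > b.
Cooling {a | b} by t gives {a - t | b + t}, which stops being hot when a - t = b + t, i.e. at t = (a - b)/2. So the temperature of a switch is (a - b)/2.
Temperature = (Left option - Right option) / 2
= (41 - (-32)) / 2
= 73 / 2
= 73/2

73/2


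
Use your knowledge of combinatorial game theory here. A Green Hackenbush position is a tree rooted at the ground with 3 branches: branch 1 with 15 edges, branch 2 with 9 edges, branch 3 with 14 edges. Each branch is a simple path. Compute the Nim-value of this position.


The tree has 3 branches from the ground vertex.
In Green Hackenbush, the Nim-value of a simple path of length k is k.
Branch 1: length 15, Nim-value = 15
Branch 2: length 9, Nim-value = 9
Branch 3: length 14, Nim-value = 14
Total Nim-value = XOR of all branch values:
0 XOR 15 = 15
15 XOR 9 = 6
6 XOR 14 = 8
Nim-value of the tree = 8

8


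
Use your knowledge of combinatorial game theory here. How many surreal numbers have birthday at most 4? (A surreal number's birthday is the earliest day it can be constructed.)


Day 0: {|} = 0 is born. Count = 1.
Day n: the number of surreal numbers born by day n is 2^(n+1) - 1.
By day 0: 2^1 - 1 = 1
By day 1: 2^2 - 1 = 3
By day 2: 2^3 - 1 = 7
By day 3: 2^4 - 1 = 15
By day 4: 2^5 - 1 = 31
By day 4: 31 surreal numbers.

31


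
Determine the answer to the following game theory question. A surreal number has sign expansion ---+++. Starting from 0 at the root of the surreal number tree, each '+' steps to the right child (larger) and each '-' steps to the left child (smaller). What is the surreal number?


Sign expansion: ---+++
Rule: track bounds (lo, hi), initially (-inf, +inf). On '+', the current value becomes lo and we move to the simplest number in (value, hi): value + 1 if hi = +inf, otherwise the midpoint (value + hi)/2. On '-', the current value becomes hi and we move to value - 1 if lo = -inf, otherwise the midpoint (lo + value)/2.
Start at 0.
Step 1: sign = -, move left. Bounds: (-inf, 0). Value = -1
Step 2: sign = -, move left. Bounds: (-inf, -1). Value = -2
Step 3: sign = -, move left. Bounds: (-inf, -2). Value = -3
Step 4: sign = +, move right. Bounds: (-3, -2). Value = -5/2
Step 5: sign = +, move right. Bounds: (-5/2, -2). Value = -9/4
Step 6: sign = +, move right. Bounds: (-9/4, -2). Value = -17/8
The surreal number with sign expansion ---+++ is -17/8.

-17/8


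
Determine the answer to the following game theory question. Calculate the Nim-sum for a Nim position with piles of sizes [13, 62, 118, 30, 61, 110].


We need the XOR (exclusive or) of all pile sizes.
After XOR-ing pile 1 (size 13): 0 XOR 13 = 13
After XOR-ing pile 2 (size 62): 13 XOR 62 = 51
After XOR-ing pile 3 (size 118): 51 XOR 118 = 69
After XOR-ing pile 4 (size 30): 69 XOR 30 = 91
After XOR-ing pile 5 (size 61): 91 XOR 61 = 102
After XOR-ing pile 6 (size 110): 102 XOR 110 = 8
The Nim-value of this position is 8.

8


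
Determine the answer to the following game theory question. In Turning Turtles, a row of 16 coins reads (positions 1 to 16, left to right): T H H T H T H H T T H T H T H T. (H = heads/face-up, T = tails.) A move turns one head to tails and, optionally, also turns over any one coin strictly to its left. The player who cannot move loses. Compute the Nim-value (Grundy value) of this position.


Coins: T H H T H T H H T T H T H T H T
Key fact: a single head at position k behaves exactly like a Nim heap of size k (turning it to T and optionally flipping a coin at j < k corresponds to moving the heap from k to j, or to 0), and heads combine as a disjunctive sum (two heads at the same place would cancel, matching j XOR j = 0). So the Nim-value is the XOR of the 1-indexed positions of the heads.
Face-up positions (1-indexed): [2, 3, 5, 7, 8, 11, 13, 15]
XOR 0 with 2: 0 XOR 2 = 2
XOR 2 with 3: 2 XOR 3 = 1
XOR 1 with 5: 1 XOR 5 = 4
XOR 4 with 7: 4 XOR 7 = 3
XOR 3 with 8: 3 XOR 8 = 11
XOR 11 with 11: 11 XOR 11 = 0
XOR 0 with 13: 0 XOR 13 = 13
XOR 13 with 15: 13 XOR 15 = 2
Nim-value = 2

2


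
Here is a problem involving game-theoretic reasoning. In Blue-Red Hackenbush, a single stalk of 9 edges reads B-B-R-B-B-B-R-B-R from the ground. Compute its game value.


Edges (from ground): B-B-R-B-B-B-R-B-R
By Berlekamp's sign-expansion rule, a Blue-Red Hackenbush stalk has the value of the surreal number whose sign sequence is the edge sequence with B -> + and R -> -.
Sign sequence: ++-+++-+-
Trace the sign expansion in the surreal number tree, starting from 0:
Edge 1: B (sign +) -> bounds (0, +inf), value = 1
Edge 2: B (sign +) -> bounds (1, +inf), value = 2
Edge 3: R (sign -) -> bounds (1, 2), value = 3/2
Edge 4: B (sign +) -> bounds (3/2, 2), value = 7/4
Edge 5: B (sign +) -> bounds (7/4, 2), value = 15/8
Edge 6: B (sign +) -> bounds (15/8, 2), value = 31/16
Edge 7: R (sign -) -> bounds (15/8, 31/16), value = 61/32
Edge 8: B (sign +) -> bounds (61/32, 31/16), value = 123/64
Edge 9: R (sign -) -> bounds (61/32, 123/64), value = 245/128
Game value = 245/128

245/128


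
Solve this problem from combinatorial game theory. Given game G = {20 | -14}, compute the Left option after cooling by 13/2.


Original game: {20 | -14} (a switch {a | b} with a > b).
Cooling by t (for t below the temperature (a - b)/2 = 17) taxes each move by t: {a | b} cooled by t is {a - t | b + t}.
Cooling amount: t = 13/2
Cooled Left option: 20 - 13/2 = 27/2
Cooled Right option: -14 + 13/2 = -15/2
Cooled game: {27/2 | -15/2}
Left option = 27/2

27/2


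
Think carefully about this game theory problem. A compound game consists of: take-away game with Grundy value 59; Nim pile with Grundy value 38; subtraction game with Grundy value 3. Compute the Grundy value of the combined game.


By the Sprague-Grundy theorem, the Grundy value of a sum of games is the XOR of individual Grundy values.
take-away game: Grundy value = 59. Running XOR: 0 XOR 59 = 59
Nim pile: Grundy value = 38. Running XOR: 59 XOR 38 = 29
subtraction game: Grundy value = 3. Running XOR: 29 XOR 3 = 30
The combined Grundy value is 30.

30


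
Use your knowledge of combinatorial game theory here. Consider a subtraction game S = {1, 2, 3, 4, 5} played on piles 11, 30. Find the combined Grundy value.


Subtraction set: {1, 2, 3, 4, 5}
For this subtraction set, G(n) = n mod 6 (period = max + 1 = 6).
Pile 1 (size 11): G(11) = 11 mod 6 = 5
Pile 2 (size 30): G(30) = 30 mod 6 = 0
Total Grundy value = XOR of all: 5 XOR 0 = 5

5


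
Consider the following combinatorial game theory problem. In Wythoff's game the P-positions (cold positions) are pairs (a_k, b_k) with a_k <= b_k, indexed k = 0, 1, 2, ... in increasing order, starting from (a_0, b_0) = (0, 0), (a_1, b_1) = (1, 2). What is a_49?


By Wythoff's theorem, a_k = floor(k * phi) and b_k = floor(k * phi^2) = a_k + k, where phi = (1 + sqrt(5))/2 is the golden ratio.
phi = (1 + sqrt(5))/2 = 1.618034
k = 49
k * phi = 49 * 1.618034 = 79.283665
a_49 = floor(k * phi) = 79

79


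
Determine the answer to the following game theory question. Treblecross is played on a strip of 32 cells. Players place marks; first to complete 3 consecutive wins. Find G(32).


Treblecross: place X on empty cells; 3-in-a-row wins.
Playing within two cells of an existing X lets the opponent win at once, so sensible play treats the cells i-2..i+2 around each X as dead. The player left with no safe cell loses, so this is a normal-play take-away game on strips of safe cells.
Placing X at cell i (0-indexed) of a strip of k safe cells leaves independent strips of sizes max(0, i-2) and max(0, k-i-3). Hence G(k) = mex{ G(max(0,i-2)) XOR G(max(0,k-i-3)) : 0 <= i < k }, with G(0) = 0.
G(1): splits (0,0):0^0=0 -> mex({0}) = 1
G(2): splits (0,0):0^0=0 -> mex({0}) = 1
G(3): splits (0,0):0^0=0 -> mex({0}) = 1
G(4): splits (0,1):0^1=1 (0,0):0^0=0 -> mex({0, 1}) = 2
G(5): splits (0,2):0^1=1 (0,1):0^1=1 (0,0):0^0=0 -> mex({0, 1}) = 2
G(6) = mex({1}) = 0
G(7) = mex({0, 1, 2}) = 3
G(8) = mex({0, 1, 2}) = 3
G(9) = mex({0, 2}) = 1
G(10) = mex({0, 2, 3}) = 1
G(11) = mex({0, 3}) = 1
G(12) = mex({1, 3}) = 0
G(13) = mex({0, 1, 2, 3}) = 4
G(14) = mex({0, 1, 2}) = 3
G(15) = mex({0, 1, 2}) = 3
G(16) = mex({0, 1, 2, 4}) = 3
G(17) = mex({0, 1, 3, 4}) = 2
G(18) = mex({0, 1, 3, 4}) = 2
G(19) = mex({0, 1, 3, 5}) = 2
G(20) = mex({0, 1, 2, 3, 5}) = 4
G(21) = mex({0, 1, 2, 3, 5}) = 4
G(22) = mex({1, 2, 6}) = 0
G(23) = mex({0, 1, 2, 3, 4, 6}) = 5
G(24) = mex({0, 1, 2, 3, 4}) = 5
G(25) = mex({0, 1, 3, 4, 7}) = 2
G(26) = mex({0, 1, 3, 4, 5, 7}) = 2
G(27) = mex({0, 1, 3, 5}) = 2
G(28) = mex({0, 1, 2, 5}) = 3
G(29) = mex({0, 1, 2, 4, 5, 6}) = 3
G(30) = mex({1, 2, 4, 6}) = 0
G(31) = mex({0, 1, 2, 3, 4, 6}) = 5
G(32) = mex({1, 2, 3, 4, 7}) = 0
Therefore G(32) = 0.

0


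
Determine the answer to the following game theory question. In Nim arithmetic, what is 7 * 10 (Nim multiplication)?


Nim multiplication is bilinear over XOR: (u XOR v) * w = (u*w) XOR (v*w).
So we split each operand into its bit components and XOR the pairwise Nim products.
7 = 1 + 2 + 4 (as XOR of powers of 2).
10 = 2 + 8 (as XOR of powers of 2).
Using the standard Nim-product table on single bits:
  2*2 = 3,   2*4 = 8,   2*8 = 12,
  4*4 = 6,   4*8 = 11,  8*8 = 13,
and  1*x = x (identity), k*l = l*k (commutative).
Pairwise Nim products:
  1 * 2 = 2
  1 * 8 = 8
  2 * 2 = 3
  2 * 8 = 12
  4 * 2 = 8
  4 * 8 = 11
XOR them: 2 XOR 8 XOR 3 XOR 12 XOR 8 XOR 11 = 6.
Result: 7 * 10 = 6 (in Nim).

6


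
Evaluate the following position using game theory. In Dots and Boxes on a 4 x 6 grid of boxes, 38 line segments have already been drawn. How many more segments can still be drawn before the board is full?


Grid: 4 x 6 boxes, i.e. 5 rows and 7 columns of dots.
Horizontal edges: (rows + 1) * cols = 5 * 6 = 30
Vertical edges: rows * (cols + 1) = 4 * 7 = 28
Total edges: 30 + 28 = 58
Edges drawn: 38
Remaining: 58 - 38 = 20

20


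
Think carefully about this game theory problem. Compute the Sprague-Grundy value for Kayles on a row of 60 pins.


Kayles: a move removes 1 or 2 adjacent pins from a contiguous row.
Removing pins from a row of k leaves two independent rows (a, b) with a + b = k - 1 (one pin) or a + b = k - 2 (two pins); an end removal gives a = 0.
By Sprague-Grundy, G(k) = mex{ G(a) XOR G(b) } over all these splits. G(0) = 0.
G(1): splits (0,0):0^0=0 -> mex({0}) = 1
G(2): splits (0,1):0^1=1 (0,0):0^0=0 -> mex({0, 1}) = 2
G(3): splits (0,2):0^2=2 (1,1):1^1=0 (0,1):0^1=1 -> mex({0, 1, 2}) = 3
G(4): splits (0,3):0^3=3 (1,2):1^2=3 (0,2):0^2=2 (1,1):1^1=0 -> mex({0, 2, 3}) = 1
G(5): splits (0,4):0^1=1 (1,3):1^3=2 (2,2):2^2=0 (0,3):0^3=3 (1,2):1^2=3 -> mex({0, 1, 2, 3}) = 4
G(6) = mex({0, 1, 2, 4}) = 3
G(7) = mex({0, 1, 3, 4, 5}) = 2
G(8) = mex({0, 2, 3, 5, 6}) = 1
G(9) = mex({0, 1, 2, 3, 6, 7}) = 4
G(10) = mex({0, 1, 3, 4, 5, 7}) = 2
G(11) = mex({0, 1, 2, 3, 4, 5}) = 6
G(12) = mex({0, 1, 2, 3, 5, 6, 7}) = 4
G(13) = mex({0, 2, 3, 4, 6, 7}) = 1
G(14) = mex({0, 1, 4, 5, 6, 7}) = 2
G(15) = mex({0, 1, 2, 3, 4, 5, 6}) = 7
G(16) = mex({0, 2, 3, 5, 6, 7}) = 1
G(17) = mex({0, 1, 2, 3, 5, 6, 7}) = 4
G(18) = mex({0, 1, 2, 4, 5, 6}) = 3
G(19) = mex({0, 1, 3, 4, 5, 7}) = 2
G(20) = mex({0, 2, 3, 4, 5, 6, 7}) = 1
G(21) = mex({0, 1, 2, 3, 5, 6, 7}) = 4
G(22) = mex({0, 1, 2, 3, 4, 5, 7}) = 6
G(23) = mex({0, 1, 2, 3, 4, 5, 6}) = 7
G(24) = mex({0, 1, 2, 3, 5, 6, 7}) = 4
G(25) = mex({0, 2, 3, 4, 6, 7}) = 1
G(26) = mex({0, 1, 3, 4, 5, 6, 7}) = 2
G(27) = mex({0, 1, 2, 3, 4, 5, 6, 7}) = 8
G(28) = mex({0, 1, 2, 3, 4, 6, 7, 8}) = 5
G(29) = mex({0, 1, 2, 3, 5, 6, 7, 8, 9}) = 4
G(30) = mex({0, 1, 2, 3, 4, 5, 6, 9, 10}) = 7
G(31) = mex({0, 1, 3, 4, 5, 7, 10, 11}) = 2
G(32) = mex({0, 2, 3, 4, 5, 6, 7, 9, 11}) = 1
G(33) = mex({0, 1, 2, 3, 4, 5, 6, 7, 9, 12}) = 8
G(34) = mex({0, 1, 2, 3, 4, 5, 7, 8, 11, 12}) = 6
G(35) = mex({0, 1, 2, 3, 4, 5, 6, 8, 9, 10, 11}) = 7
G(36) = mex({0, 1, 2, 3, 5, 6, 7, 9, 10}) = 4
G(37) = mex({0, 2, 3, 4, 6, 7, 9, 10, 11, 12}) = 1
G(38) = mex({0, 1, 3, 4, 5, 6, 7, 9, 10, 11, 12}) = 2
G(39) = mex({0, 1, 2, 4, 5, 6, 7, 9, 10, 12, 14}) = 3
G(40) = mex({0, 2, 3, 4, 6, 7, 11, 12, 14}) = 1
G(41) = mex({0, 1, 2, 3, 5, 6, 7, 9, 10, 11, 12}) = 4
G(42) = mex({0, 1, 2, 3, 4, 5, 6, 9, 10}) = 7
G(43) = mex({0, 1, 3, 4, 5, 7, 9, 10, 12, 15}) = 2
G(44) = mex({0, 2, 3, 4, 5, 6, 7, 9, 10, 12, 15}) = 1
G(45) = mex({0, 1, 2, 3, 4, 5, 6, 7, 9, 10, 12, 14}) = 8
G(46) = mex({0, 1, 3, 4, 5, 7, 8, 11, 12, 14}) = 2
G(47) = mex({0, 1, 2, 3, 4, 5, 6, 8, 9, 10, 11, 12}) = 7
G(48) = mex({0, 1, 2, 3, 5, 6, 7, 9, 10}) = 4
G(49) = mex({0, 2, 3, 4, 6, 7, 9, 10, 11, 12, 15}) = 1
G(50) = mex({0, 1, 4, 5, 6, 7, 9, 11, 12, 14, 15}) = 2
G(51) = mex({0, 1, 2, 3, 4, 5, 6, 7, 9, 12, 14, 15}) = 8
G(52) = mex({0, 2, 3, 4, 5, 6, 7, 8, 11, 12, 15}) = 1
G(53) = mex({0, 1, 2, 3, 5, 6, 7, 8, 9, 10, 11, 12}) = 4
G(54) = mex({0, 1, 2, 3, 4, 5, 6, 9, 10}) = 7
G(55) = mex({0, 1, 3, 4, 5, 7, 9, 10, 11, 12}) = 2
G(56) = mex({0, 2, 3, 4, 5, 6, 7, 9, 10, 11, 12, 13, 14}) = 1
G(57) = mex({0, 1, 2, 3, 5, 6, 7, 9, 10, 12, 13, 14, 15}) = 4
G(58) = mex({0, 1, 3, 4, 5, 7, 11, 12, 14, 15}) = 2
G(59) = mex({0, 1, 2, 3, 4, 5, 6, 9, 10, 11, 12, 15}) = 7
G(60) = mex({0, 1, 2, 3, 5, 6, 7, 9, 10}) = 4
Therefore G(60) = 4.

4


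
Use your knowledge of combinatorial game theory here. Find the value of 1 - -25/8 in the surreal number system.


x = 1, y = -25/8
Converting to common denominator: 8
x = 8/8, y = -25/8
x - y = 1 - -25/8 = 33/8

33/8


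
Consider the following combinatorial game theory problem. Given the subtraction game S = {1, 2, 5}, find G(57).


The subtraction set is S = {1, 2, 5}.
G(k) = mex{ G(k - s) : s in S, s <= k }. We compute iteratively: G(0) = 0.
G(1) = mex({0}) = 1
G(2) = mex({0, 1}) = 2
G(3) = mex({1, 2}) = 0
G(4) = mex({0, 2}) = 1
G(5) = mex({0, 1}) = 2
G(6) = mex({1, 2}) = 0
G(7) = mex({0, 2}) = 1
Observe that G(3)..G(7) = 0, 1, 2, 0, 1 repeats G(0)..G(4) = 0, 1, 2, 0, 1.
For k >= max(S) = 5, G(k) is determined by the previous 5 values G(k-5)..G(k-1); a window of 5 consecutive values has recurred shifted by 3, so by induction G(k + 3) = G(k) for all k >= 0: the sequence is periodic from the start with period 3.
One period: G(0..2) = 0, 1, 2.
57 mod 3 = 0, so G(57) = G(0) = 0.

0


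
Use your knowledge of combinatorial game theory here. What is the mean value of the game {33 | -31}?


Game = {33 | -31}, a switch {a | b} with numbers a > b.
Its thermograph has left wall a - t and right wall b + t, which meet at t = (a - b)/2, where both equal (a + b)/2. So the mast (mean value) is at (a + b)/2.
Mean = (33 + (-31))/2 = 2/2 = 1

1


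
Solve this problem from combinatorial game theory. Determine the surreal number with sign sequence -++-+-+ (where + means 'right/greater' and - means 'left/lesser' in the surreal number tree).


Sign expansion: -++-+-+
Rule: track bounds (lo, hi), initially (-inf, +inf). On '+', the current value becomes lo and we move to the simplest number in (value, hi): value + 1 if hi = +inf, otherwise the midpoint (value + hi)/2. On '-', the current value becomes hi and we move to value - 1 if lo = -inf, otherwise the midpoint (lo + value)/2.
Start at 0.
Step 1: sign = -, move left. Bounds: (-inf, 0). Value = -1
Step 2: sign = +, move right. Bounds: (-1, 0). Value = -1/2
Step 3: sign = +, move right. Bounds: (-1/2, 0). Value = -1/4
Step 4: sign = -, move left. Bounds: (-1/2, -1/4). Value = -3/8
Step 5: sign = +, move right. Bounds: (-3/8, -1/4). Value = -5/16
Step 6: sign = -, move left. Bounds: (-3/8, -5/16). Value = -11/32
Step 7: sign = +, move right. Bounds: (-11/32, -5/16). Value = -21/64
The surreal number with sign expansion -++-+-+ is -21/64.

-21/64


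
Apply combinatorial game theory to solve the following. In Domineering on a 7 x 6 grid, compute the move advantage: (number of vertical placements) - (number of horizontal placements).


Board is 7 x 6 (rows x cols).
Left (vertical) placements: (rows-1) * cols = 6 * 6 = 36
Right (horizontal) placements: rows * (cols-1) = 7 * 5 = 35
Advantage = Left - Right = 36 - 35 = 1

1


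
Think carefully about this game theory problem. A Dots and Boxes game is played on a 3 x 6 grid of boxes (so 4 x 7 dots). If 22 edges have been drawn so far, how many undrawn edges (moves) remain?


Grid: 3 x 6 boxes, i.e. 4 rows and 7 columns of dots.
Horizontal edges: (rows + 1) * cols = 4 * 6 = 24
Vertical edges: rows * (cols + 1) = 3 * 7 = 21
Total edges: 24 + 21 = 45
Edges drawn: 22
Remaining: 45 - 22 = 23

23


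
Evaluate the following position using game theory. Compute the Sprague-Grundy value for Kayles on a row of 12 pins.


Kayles: a move removes 1 or 2 adjacent pins from a contiguous row.
Removing pins from a row of k leaves two independent rows (a, b) with a + b = k - 1 (one pin) or a + b = k - 2 (two pins); an end removal gives a = 0.
By Sprague-Grundy, G(k) = mex{ G(a) XOR G(b) } over all these splits. G(0) = 0.
G(1): splits (0,0):0^0=0 -> mex({0}) = 1
G(2): splits (0,1):0^1=1 (0,0):0^0=0 -> mex({0, 1}) = 2
G(3): splits (0,2):0^2=2 (1,1):1^1=0 (0,1):0^1=1 -> mex({0, 1, 2}) = 3
G(4): splits (0,3):0^3=3 (1,2):1^2=3 (0,2):0^2=2 (1,1):1^1=0 -> mex({0, 2, 3}) = 1
G(5): splits (0,4):0^1=1 (1,3):1^3=2 (2,2):2^2=0 (0,3):0^3=3 (1,2):1^2=3 -> mex({0, 1, 2, 3}) = 4
G(6) = mex({0, 1, 2, 4}) = 3
G(7) = mex({0, 1, 3, 4, 5}) = 2
G(8) = mex({0, 2, 3, 5, 6}) = 1
G(9) = mex({0, 1, 2, 3, 6, 7}) = 4
G(10) = mex({0, 1, 3, 4, 5, 7}) = 2
G(11) = mex({0, 1, 2, 3, 4, 5}) = 6
G(12) = mex({0, 1, 2, 3, 5, 6, 7}) = 4
Therefore G(12) = 4.

4


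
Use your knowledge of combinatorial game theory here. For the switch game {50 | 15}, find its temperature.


The game is {50 | 15}, a switch {a | b} with numbers a > b.
Cooling {a | b} by t gives {a - t | b + t}, which stops being hot when a - t = b + t, i.e. at t = (a - b)/2. So the temperature of a switch is (a - b)/2.
Temperature = (Left option - Right option) / 2
= (50 - (15)) / 2
= 35 / 2
= 35/2

35/2


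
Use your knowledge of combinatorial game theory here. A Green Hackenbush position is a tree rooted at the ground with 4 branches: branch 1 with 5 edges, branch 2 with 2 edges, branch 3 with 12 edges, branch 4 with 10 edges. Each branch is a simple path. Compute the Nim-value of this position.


The tree has 4 branches from the ground vertex.
In Green Hackenbush, the Nim-value of a simple path of length k is k.
Branch 1: length 5, Nim-value = 5
Branch 2: length 2, Nim-value = 2
Branch 3: length 12, Nim-value = 12
Branch 4: length 10, Nim-value = 10
Total Nim-value = XOR of all branch values:
0 XOR 5 = 5
5 XOR 2 = 7
7 XOR 12 = 11
11 XOR 10 = 1
Nim-value of the tree = 1

1


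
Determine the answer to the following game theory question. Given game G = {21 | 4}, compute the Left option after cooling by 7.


Original game: {21 | 4} (a switch {a | b} with a > b).
Cooling by t (for t below the temperature (a - b)/2 = 17/2) taxes each move by t: {a | b} cooled by t is {a - t | b + t}.
Cooling amount: t = 7
Cooled Left option: 21 - 7 = 14
Cooled Right option: 4 + 7 = 11
Cooled game: {14 | 11}
Left option = 14

14


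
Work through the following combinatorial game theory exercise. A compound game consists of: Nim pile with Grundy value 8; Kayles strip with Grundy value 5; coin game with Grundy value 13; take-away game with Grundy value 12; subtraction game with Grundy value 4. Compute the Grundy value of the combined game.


By the Sprague-Grundy theorem, the Grundy value of a sum of games is the XOR of individual Grundy values.
Nim pile: Grundy value = 8. Running XOR: 0 XOR 8 = 8
Kayles strip: Grundy value = 5. Running XOR: 8 XOR 5 = 13
coin game: Grundy value = 13. Running XOR: 13 XOR 13 = 0
take-away game: Grundy value = 12. Running XOR: 0 XOR 12 = 12
subtraction game: Grundy value = 4. Running XOR: 12 XOR 4 = 8
The combined Grundy value is 8.

8


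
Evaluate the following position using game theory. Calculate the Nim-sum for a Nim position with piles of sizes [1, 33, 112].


We need the XOR (exclusive or) of all pile sizes.
After XOR-ing pile 1 (size 1): 0 XOR 1 = 1
After XOR-ing pile 2 (size 33): 1 XOR 33 = 32
After XOR-ing pile 3 (size 112): 32 XOR 112 = 80
The Nim-value of this position is 80.

80


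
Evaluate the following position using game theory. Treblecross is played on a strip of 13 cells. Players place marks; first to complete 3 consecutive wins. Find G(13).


Treblecross: place X on empty cells; 3-in-a-row wins.
Playing within two cells of an existing X lets the opponent win at once, so sensible play treats the cells i-2..i+2 around each X as dead. The player left with no safe cell loses, so this is a normal-play take-away game on strips of safe cells.
Placing X at cell i (0-indexed) of a strip of k safe cells leaves independent strips of sizes max(0, i-2) and max(0, k-i-3). Hence G(k) = mex{ G(max(0,i-2)) XOR G(max(0,k-i-3)) : 0 <= i < k }, with G(0) = 0.
G(1): splits (0,0):0^0=0 -> mex({0}) = 1
G(2): splits (0,0):0^0=0 -> mex({0}) = 1
G(3): splits (0,0):0^0=0 -> mex({0}) = 1
G(4): splits (0,1):0^1=1 (0,0):0^0=0 -> mex({0, 1}) = 2
G(5): splits (0,2):0^1=1 (0,1):0^1=1 (0,0):0^0=0 -> mex({0, 1}) = 2
G(6) = mex({1}) = 0
G(7) = mex({0, 1, 2}) = 3
G(8) = mex({0, 1, 2}) = 3
G(9) = mex({0, 2}) = 1
G(10) = mex({0, 2, 3}) = 1
G(11) = mex({0, 3}) = 1
G(12) = mex({1, 3}) = 0
G(13) = mex({0, 1, 2, 3}) = 4
Therefore G(13) = 4.

4


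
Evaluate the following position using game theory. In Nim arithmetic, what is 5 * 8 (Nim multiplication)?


Nim multiplication is bilinear over XOR: (u XOR v) * w = (u*w) XOR (v*w).
So we split each operand into its bit components and XOR the pairwise Nim products.
5 = 1 + 4 (as XOR of powers of 2).
8 = 8 (as XOR of powers of 2).
Using the standard Nim-product table on single bits:
  2*2 = 3,   2*4 = 8,   2*8 = 12,
  4*4 = 6,   4*8 = 11,  8*8 = 13,
and  1*x = x (identity), k*l = l*k (commutative).
Pairwise Nim products:
  1 * 8 = 8
  4 * 8 = 11
XOR them: 8 XOR 11 = 3.
Result: 5 * 8 = 3 (in Nim).

3


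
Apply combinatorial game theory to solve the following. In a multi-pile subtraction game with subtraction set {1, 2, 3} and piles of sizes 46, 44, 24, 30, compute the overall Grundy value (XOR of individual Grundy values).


Subtraction set: {1, 2, 3}
For this subtraction set, G(n) = n mod 4 (period = max + 1 = 4).
Pile 1 (size 46): G(46) = 46 mod 4 = 2
Pile 2 (size 44): G(44) = 44 mod 4 = 0
Pile 3 (size 24): G(24) = 24 mod 4 = 0
Pile 4 (size 30): G(30) = 30 mod 4 = 2
Total Grundy value = XOR of all: 2 XOR 0 XOR 0 XOR 2 = 0

0


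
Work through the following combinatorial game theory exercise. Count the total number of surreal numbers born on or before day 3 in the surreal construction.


Day 0: {|} = 0 is born. Count = 1.
Day n: the number of surreal numbers born by day n is 2^(n+1) - 1.
By day 0: 2^1 - 1 = 1
By day 1: 2^2 - 1 = 3
By day 2: 2^3 - 1 = 7
By day 3: 2^4 - 1 = 15
By day 3: 15 surreal numbers.

15


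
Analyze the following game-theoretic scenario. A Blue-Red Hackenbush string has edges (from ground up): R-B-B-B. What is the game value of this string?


Edges (from ground): R-B-B-B
By Berlekamp's sign-expansion rule, a Blue-Red Hackenbush stalk has the value of the surreal number whose sign sequence is the edge sequence with B -> + and R -> -.
Sign sequence: -+++
Trace the sign expansion in the surreal number tree, starting from 0:
Edge 1: R (sign -) -> bounds (-inf, 0), value = -1
Edge 2: B (sign +) -> bounds (-1, 0), value = -1/2
Edge 3: B (sign +) -> bounds (-1/2, 0), value = -1/4
Edge 4: B (sign +) -> bounds (-1/4, 0), value = -1/8
Game value = -1/8

-1/8


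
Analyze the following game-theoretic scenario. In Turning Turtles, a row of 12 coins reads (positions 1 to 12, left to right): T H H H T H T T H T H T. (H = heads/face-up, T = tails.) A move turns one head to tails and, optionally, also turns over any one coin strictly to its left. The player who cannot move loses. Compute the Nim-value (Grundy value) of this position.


Coins: T H H H T H T T H T H T
Key fact: a single head at position k behaves exactly like a Nim heap of size k (turning it to T and optionally flipping a coin at j < k corresponds to moving the heap from k to j, or to 0), and heads combine as a disjunctive sum (two heads at the same place would cancel, matching j XOR j = 0). So the Nim-value is the XOR of the 1-indexed positions of the heads.
Face-up positions (1-indexed): [2, 3, 4, 6, 9, 11]
XOR 0 with 2: 0 XOR 2 = 2
XOR 2 with 3: 2 XOR 3 = 1
XOR 1 with 4: 1 XOR 4 = 5
XOR 5 with 6: 5 XOR 6 = 3
XOR 3 with 9: 3 XOR 9 = 10
XOR 10 with 11: 10 XOR 11 = 1
Nim-value = 1

1


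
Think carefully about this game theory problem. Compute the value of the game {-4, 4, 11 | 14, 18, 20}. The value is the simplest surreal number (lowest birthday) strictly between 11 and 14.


Left options: {-4, 4, 11}, max = 11
Right options: {14, 18, 20}, min = 14
All options are numbers and max(Left) < min(Right), so by the simplicity theorem the value is the simplest (earliest-born) number strictly between 11 and 14.
Integers 12 through 13 all lie strictly between 11 and 14.
Among integers, the simplest (lowest birthday = smallest |n|; 0 is born on day 0, +-n on day n) is 12.
No non-integer in the interval can be simpler: if x is a non-integer in the interval, then floor(x) or ceil(x) also lies in the interval (the interval contains an integer), and both are proper prefixes of x's sign expansion, i.e. born earlier. So the game value is 12.
Game value = 12

12


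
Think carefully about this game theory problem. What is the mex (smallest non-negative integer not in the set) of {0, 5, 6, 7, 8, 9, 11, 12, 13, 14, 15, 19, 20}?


Set = {0, 5, 6, 7, 8, 9, 11, 12, 13, 14, 15, 19, 20}
0 is in the set.
1 is NOT in the set. This is the mex.
mex = 1

1


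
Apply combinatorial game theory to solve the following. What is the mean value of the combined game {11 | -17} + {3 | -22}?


G1 = {11 | -17}, G2 = {3 | -22}
Each is a switch {a | b} with numbers a > b; its mean value is (a + b)/2, and mean value is additive over game sums: m(G1 + G2) = m(G1) + m(G2).
Mean of G1 = (11 + (-17))/2 = -6/2 = -3
Mean of G2 = (3 + (-22))/2 = -19/2 = -19/2
Mean of G1 + G2 = -3 + -19/2 = -25/2

-25/2


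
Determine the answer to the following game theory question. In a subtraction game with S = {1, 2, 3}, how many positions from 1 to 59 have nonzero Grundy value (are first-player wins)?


Subtraction set S = {1, 2, 3}, so G(n) = n mod 4.
G(n) = 0 when n is a multiple of 4.
Multiples of 4 in [1, 59]: 14
N-positions (nonzero Grundy) = 59 - 14 = 45

45


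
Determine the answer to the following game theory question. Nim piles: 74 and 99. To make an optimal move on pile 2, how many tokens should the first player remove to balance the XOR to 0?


Piles: 74 and 99
Current XOR: 74 XOR 99 = 41 (non-zero, so this is an N-position).
To make the XOR zero, we need to find a move that balances the piles.
For pile 2 (size 99): target = 99 XOR 41 = 74
We reduce pile 2 from 99 to 74.
Tokens removed: 99 - 74 = 25
Verification: 74 XOR 74 = 0

25


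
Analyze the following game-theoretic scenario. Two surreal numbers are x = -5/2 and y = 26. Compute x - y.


x = -5/2, y = 26
Converting to common denominator: 2
x = -5/2, y = 52/2
x - y = -5/2 - 26 = -57/2

-57/2


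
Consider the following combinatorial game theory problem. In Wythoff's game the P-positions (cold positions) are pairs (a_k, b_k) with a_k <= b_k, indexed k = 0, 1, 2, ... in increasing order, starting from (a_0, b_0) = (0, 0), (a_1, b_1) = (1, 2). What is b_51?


By Wythoff's theorem, a_k = floor(k * phi) and b_k = floor(k * phi^2) = a_k + k, where phi = (1 + sqrt(5))/2 is the golden ratio.
phi = (1 + sqrt(5))/2 = 1.618034
phi^2 = phi + 1 = 2.618034
k = 51
k * phi^2 = 51 * 2.618034 = 133.519733
b_51 = floor(k * phi^2) = 133 (check: a_51 + k = 82 + 51 = 133)

133


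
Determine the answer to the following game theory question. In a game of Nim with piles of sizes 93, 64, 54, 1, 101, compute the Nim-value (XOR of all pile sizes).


We need the XOR (exclusive or) of all pile sizes.
After XOR-ing pile 1 (size 93): 0 XOR 93 = 93
After XOR-ing pile 2 (size 64): 93 XOR 64 = 29
After XOR-ing pile 3 (size 54): 29 XOR 54 = 43
After XOR-ing pile 4 (size 1): 43 XOR 1 = 42
After XOR-ing pile 5 (size 101): 42 XOR 101 = 79
The Nim-value of this position is 79.

79


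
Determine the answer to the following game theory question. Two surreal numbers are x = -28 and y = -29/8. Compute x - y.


x = -28, y = -29/8
Converting to common denominator: 8
x = -224/8, y = -29/8
x - y = -28 - -29/8 = -195/8

-195/8


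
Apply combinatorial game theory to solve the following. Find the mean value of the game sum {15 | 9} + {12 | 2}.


G1 = {15 | 9}, G2 = {12 | 2}
Each is a switch {a | b} with numbers a > b; its mean value is (a + b)/2, and mean value is additive over game sums: m(G1 + G2) = m(G1) + m(G2).
Mean of G1 = (15 + (9))/2 = 24/2 = 12
Mean of G2 = (12 + (2))/2 = 14/2 = 7
Mean of G1 + G2 = 12 + 7 = 19

19


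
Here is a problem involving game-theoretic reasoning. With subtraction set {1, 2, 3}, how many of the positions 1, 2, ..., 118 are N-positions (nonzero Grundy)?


Subtraction set S = {1, 2, 3}, so G(n) = n mod 4.
G(n) = 0 when n is a multiple of 4.
Multiples of 4 in [1, 118]: 29
N-positions (nonzero Grundy) = 118 - 29 = 89

89


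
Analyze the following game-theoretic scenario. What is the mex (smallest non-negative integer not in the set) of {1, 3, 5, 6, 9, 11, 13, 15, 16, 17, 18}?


Set = {1, 3, 5, 6, 9, 11, 13, 15, 16, 17, 18}
0 is NOT in the set. This is the mex.
mex = 0

0


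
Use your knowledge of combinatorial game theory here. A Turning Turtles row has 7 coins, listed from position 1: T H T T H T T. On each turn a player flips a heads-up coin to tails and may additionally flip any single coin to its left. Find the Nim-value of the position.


Coins: T H T T H T T
Key fact: a single head at position k behaves exactly like a Nim heap of size k (turning it to T and optionally flipping a coin at j < k corresponds to moving the heap from k to j, or to 0), and heads combine as a disjunctive sum (two heads at the same place would cancel, matching j XOR j = 0). So the Nim-value is the XOR of the 1-indexed positions of the heads.
Face-up positions (1-indexed): [2, 5]
XOR 0 with 2: 0 XOR 2 = 2
XOR 2 with 5: 2 XOR 5 = 7
Nim-value = 7

7


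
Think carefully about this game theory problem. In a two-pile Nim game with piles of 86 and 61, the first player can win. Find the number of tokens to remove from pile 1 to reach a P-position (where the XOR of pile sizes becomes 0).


Piles: 86 and 61
Current XOR: 86 XOR 61 = 107 (non-zero, so this is an N-position).
To make the XOR zero, we need to find a move that balances the piles.
For pile 1 (size 86): target = 86 XOR 107 = 61
We reduce pile 1 from 86 to 61.
Tokens removed: 86 - 61 = 25
Verification: 61 XOR 61 = 0

25


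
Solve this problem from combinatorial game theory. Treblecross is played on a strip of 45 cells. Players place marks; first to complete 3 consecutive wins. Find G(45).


Treblecross: place X on empty cells; 3-in-a-row wins.
Playing within two cells of an existing X lets the opponent win at once, so sensible play treats the cells i-2..i+2 around each X as dead. The player left with no safe cell loses, so this is a normal-play take-away game on strips of safe cells.
Placing X at cell i (0-indexed) of a strip of k safe cells leaves independent strips of sizes max(0, i-2) and max(0, k-i-3). Hence G(k) = mex{ G(max(0,i-2)) XOR G(max(0,k-i-3)) : 0 <= i < k }, with G(0) = 0.
G(1): splits (0,0):0^0=0 -> mex({0}) = 1
G(2): splits (0,0):0^0=0 -> mex({0}) = 1
G(3): splits (0,0):0^0=0 -> mex({0}) = 1
G(4): splits (0,1):0^1=1 (0,0):0^0=0 -> mex({0, 1}) = 2
G(5): splits (0,2):0^1=1 (0,1):0^1=1 (0,0):0^0=0 -> mex({0, 1}) = 2
G(6) = mex({1}) = 0
G(7) = mex({0, 1, 2}) = 3
G(8) = mex({0, 1, 2}) = 3
G(9) = mex({0, 2}) = 1
G(10) = mex({0, 2, 3}) = 1
G(11) = mex({0, 3}) = 1
G(12) = mex({1, 3}) = 0
G(13) = mex({0, 1, 2, 3}) = 4
G(14) = mex({0, 1, 2}) = 3
G(15) = mex({0, 1, 2}) = 3
G(16) = mex({0, 1, 2, 4}) = 3
G(17) = mex({0, 1, 3, 4}) = 2
G(18) = mex({0, 1, 3, 4}) = 2
G(19) = mex({0, 1, 3, 5}) = 2
G(20) = mex({0, 1, 2, 3, 5}) = 4
G(21) = mex({0, 1, 2, 3, 5}) = 4
G(22) = mex({1, 2, 6}) = 0
G(23) = mex({0, 1, 2, 3, 4, 6}) = 5
G(24) = mex({0, 1, 2, 3, 4}) = 5
G(25) = mex({0, 1, 3, 4, 7}) = 2
G(26) = mex({0, 1, 3, 4, 5, 7}) = 2
G(27) = mex({0, 1, 3, 5}) = 2
G(28) = mex({0, 1, 2, 5}) = 3
G(29) = mex({0, 1, 2, 4, 5, 6}) = 3
G(30) = mex({1, 2, 4, 6}) = 0
G(31) = mex({0, 1, 2, 3, 4, 6}) = 5
G(32) = mex({1, 2, 3, 4, 7}) = 0
G(33) = mex({0, 3, 7}) = 1
G(34) = mex({0, 2, 3, 5, 7}) = 1
G(35) = mex({0, 2, 3, 5, 6}) = 1
G(36) = mex({0, 1, 2, 5, 6}) = 3
G(37) = mex({0, 1, 2, 4, 5, 6}) = 3
G(38) = mex({0, 1, 2, 4}) = 3
G(39) = mex({0, 1, 2, 3, 4, 7}) = 5
G(40) = mex({0, 1, 2, 3, 4, 5, 7}) = 6
G(41) = mex({0, 1, 2, 3, 5, 7}) = 4
G(42) = mex({0, 1, 2, 3, 5, 6, 7}) = 4
G(43) = mex({0, 2, 3, 5, 6}) = 1
G(44) = mex({1, 2, 3, 4, 5, 6}) = 0
G(45) = mex({0, 1, 2, 3, 4, 6, 7}) = 5
Therefore G(45) = 5.

5


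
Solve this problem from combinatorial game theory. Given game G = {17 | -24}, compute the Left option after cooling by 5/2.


Original game: {17 | -24} (a switch {a | b} with a > b).
Cooling by t (for t below the temperature (a - b)/2 = 41/2) taxes each move by t: {a | b} cooled by t is {a - t | b + t}.
Cooling amount: t = 5/2
Cooled Left option: 17 - 5/2 = 29/2
Cooled Right option: -24 + 5/2 = -43/2
Cooled game: {29/2 | -43/2}
Left option = 29/2

29/2


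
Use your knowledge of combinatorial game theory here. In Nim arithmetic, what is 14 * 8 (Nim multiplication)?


Nim multiplication is bilinear over XOR: (u XOR v) * w = (u*w) XOR (v*w).
So we split each operand into its bit components and XOR the pairwise Nim products.
14 = 2 + 4 + 8 (as XOR of powers of 2).
8 = 8 (as XOR of powers of 2).
Using the standard Nim-product table on single bits:
  2*2 = 3,   2*4 = 8,   2*8 = 12,
  4*4 = 6,   4*8 = 11,  8*8 = 13,
and  1*x = x (identity), k*l = l*k (commutative).
Pairwise Nim products:
  2 * 8 = 12
  4 * 8 = 11
  8 * 8 = 13
XOR them: 12 XOR 11 XOR 13 = 10.
Result: 14 * 8 = 10 (in Nim).

10


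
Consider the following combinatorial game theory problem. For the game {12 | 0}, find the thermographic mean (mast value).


Game = {12 | 0}, a switch {a | b} with numbers a > b.
Its thermograph has left wall a - t and right wall b + t, which meet at t = (a - b)/2, where both equal (a + b)/2. So the mast (mean value) is at (a + b)/2.
Mean = (12 + (0))/2 = 12/2 = 6

6


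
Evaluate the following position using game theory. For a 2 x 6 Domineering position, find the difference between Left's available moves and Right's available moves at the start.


Board is 2 x 6 (rows x cols).
Left (vertical) placements: (rows-1) * cols = 1 * 6 = 6
Right (horizontal) placements: rows * (cols-1) = 2 * 5 = 10
Advantage = Left - Right = 6 - 10 = -4

-4


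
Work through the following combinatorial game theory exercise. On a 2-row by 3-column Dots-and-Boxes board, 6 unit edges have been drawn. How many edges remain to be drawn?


Grid: 2 x 3 boxes, i.e. 3 rows and 4 columns of dots.
Horizontal edges: (rows + 1) * cols = 3 * 3 = 9
Vertical edges: rows * (cols + 1) = 2 * 4 = 8
Total edges: 9 + 8 = 17
Edges drawn: 6
Remaining: 17 - 6 = 11

11


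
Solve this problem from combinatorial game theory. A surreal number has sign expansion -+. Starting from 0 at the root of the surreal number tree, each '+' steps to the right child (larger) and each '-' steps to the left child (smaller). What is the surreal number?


Sign expansion: -+
Rule: track bounds (lo, hi), initially (-inf, +inf). On '+', the current value becomes lo and we move to the simplest number in (value, hi): value + 1 if hi = +inf, otherwise the midpoint (value + hi)/2. On '-', the current value becomes hi and we move to value - 1 if lo = -inf, otherwise the midpoint (lo + value)/2.
Start at 0.
Step 1: sign = -, move left. Bounds: (-inf, 0). Value = -1
Step 2: sign = +, move right. Bounds: (-1, 0). Value = -1/2
The surreal number with sign expansion -+ is -1/2.

-1/2


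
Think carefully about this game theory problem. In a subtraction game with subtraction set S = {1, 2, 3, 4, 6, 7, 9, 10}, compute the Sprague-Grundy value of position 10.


The subtraction set is S = {1, 2, 3, 4, 6, 7, 9, 10}.
G(k) = mex{ G(k - s) : s in S, s <= k }. We compute iteratively: G(0) = 0.
G(1) = mex({0}) = 1
G(2) = mex({0, 1}) = 2
G(3) = mex({0, 1, 2}) = 3
G(4) = mex({0, 1, 2, 3}) = 4
G(5) = mex({1, 2, 3, 4}) = 0
G(6) = mex({0, 2, 3, 4}) = 1
G(7) = mex({0, 1, 3, 4}) = 2
G(8) = mex({0, 1, 2, 4}) = 3
G(9) = mex({0, 1, 2, 3}) = 4
G(10) = mex({0, 1, 2, 3, 4}) = 5
Therefore G(10) = 5.

5


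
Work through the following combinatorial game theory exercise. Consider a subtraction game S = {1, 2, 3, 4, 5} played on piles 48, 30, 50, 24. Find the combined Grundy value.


Subtraction set: {1, 2, 3, 4, 5}
For this subtraction set, G(n) = n mod 6 (period = max + 1 = 6).
Pile 1 (size 48): G(48) = 48 mod 6 = 0
Pile 2 (size 30): G(30) = 30 mod 6 = 0
Pile 3 (size 50): G(50) = 50 mod 6 = 2
Pile 4 (size 24): G(24) = 24 mod 6 = 0
Total Grundy value = XOR of all: 0 XOR 0 XOR 2 XOR 0 = 2

2


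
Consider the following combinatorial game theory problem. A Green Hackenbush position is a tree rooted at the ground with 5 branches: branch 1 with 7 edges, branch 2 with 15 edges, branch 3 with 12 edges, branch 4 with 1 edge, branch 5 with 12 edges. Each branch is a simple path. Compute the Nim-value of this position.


The tree has 5 branches from the ground vertex.
In Green Hackenbush, the Nim-value of a simple path of length k is k.
Branch 1: length 7, Nim-value = 7
Branch 2: length 15, Nim-value = 15
Branch 3: length 12, Nim-value = 12
Branch 4: length 1, Nim-value = 1
Branch 5: length 12, Nim-value = 12
Total Nim-value = XOR of all branch values:
0 XOR 7 = 7
7 XOR 15 = 8
8 XOR 12 = 4
4 XOR 1 = 5
5 XOR 12 = 9
Nim-value of the tree = 9

9
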